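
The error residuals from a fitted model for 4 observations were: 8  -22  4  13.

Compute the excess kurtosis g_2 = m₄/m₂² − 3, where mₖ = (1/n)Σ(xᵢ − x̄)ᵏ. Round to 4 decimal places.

x̄ = 0.7500
Σ(xᵢ − x̄)² = 730.7500 ⇒ m₂ = 182.68750
Σ(xᵢ − x̄)⁴ = 293264.0781 ⇒ m₄ = 73316.01953
m₂² = 33374.72266
g_2 = m₄/m₂² − 3 = 2.19675 − 3 ≈ -0.8032

-0.8032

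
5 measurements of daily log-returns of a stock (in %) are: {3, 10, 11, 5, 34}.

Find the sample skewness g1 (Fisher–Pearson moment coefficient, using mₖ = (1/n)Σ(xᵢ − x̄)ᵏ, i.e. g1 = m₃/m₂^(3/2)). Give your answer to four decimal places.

x̄ = (3 + 10 + 11 + 5 + 34) / 5 = 12.6000
deviations (xᵢ − x̄): -9.6000, -2.6000, -1.6000, -7.6000, 21.4000
Σ(xᵢ − x̄)² = 617.2000 ⇒ m₂ = 617.2000/5 = 123.44000
Σ(xᵢ − x̄)³ = 8454.9600 ⇒ m₃ = 8454.9600/5 = 1690.99200
m₂^(3/2) = 123.44000^(1.5) = 1371.46229
g1 = m₃ / m₂^(3/2) = 1690.99200 / 1371.46229 ≈ 1.2330

1.2330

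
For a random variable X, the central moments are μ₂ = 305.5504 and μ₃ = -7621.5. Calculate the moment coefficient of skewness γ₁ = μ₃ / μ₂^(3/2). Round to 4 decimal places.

-1.4270

σ = √μ₂ = √305.5504 = 17.48000
σ³ = μ₂^(3/2) = 5341.02099
γ₁ = μ₃/σ³ = -7621.5 / 5341.02099 ≈ -1.4270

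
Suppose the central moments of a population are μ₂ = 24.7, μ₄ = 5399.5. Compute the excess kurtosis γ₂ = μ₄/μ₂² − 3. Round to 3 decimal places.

μ₂² = 24.7² = 610.09000
μ₄/μ₂² = 5399.5 / 610.09000 = 8.85033
γ₂ = 8.85033 − 3 ≈ 5.850

5.850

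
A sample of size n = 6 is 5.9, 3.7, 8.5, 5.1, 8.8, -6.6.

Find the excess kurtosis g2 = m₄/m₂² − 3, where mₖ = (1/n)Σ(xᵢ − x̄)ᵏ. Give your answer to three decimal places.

0.400

x̄ = 4.2333
Σ(xᵢ − x̄)² = 160.2333 ⇒ m₂ = 26.70556
Σ(xᵢ − x̄)⁴ = 14548.3012 ⇒ m₄ = 2424.71686
m₂² = 713.18670
g2 = m₄/m₂² − 3 = 3.39983 − 3 ≈ 0.400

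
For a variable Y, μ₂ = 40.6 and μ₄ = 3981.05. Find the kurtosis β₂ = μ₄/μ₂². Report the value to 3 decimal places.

μ₂² = 40.6² = 1648.36000
μ₄/μ₂² = 3981.05 / 1648.36000 = 2.41516
β₂ ≈ 2.415

2.415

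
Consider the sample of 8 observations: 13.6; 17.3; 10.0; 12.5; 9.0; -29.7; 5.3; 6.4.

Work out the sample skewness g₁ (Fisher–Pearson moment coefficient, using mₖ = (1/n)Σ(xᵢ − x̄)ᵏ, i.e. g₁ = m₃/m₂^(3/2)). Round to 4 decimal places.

x̄ = (13.6 + 17.3 + 10.0 + 12.5 + 9.0 - 29.7 + 5.3 + 6.4) / 8 = 5.5500
deviations (xᵢ − x̄): 8.0500, 11.7500, 4.4500, 6.9500, 3.4500, -35.2500, -0.2500, 0.8500
Σ(xᵢ − x̄)² = 1526.2200 ⇒ m₂ = 1526.2200/8 = 190.77750
Σ(xᵢ − x̄)³ = -41190.9480 ⇒ m₃ = -41190.9480/8 = -5148.86850
m₂^(3/2) = 190.77750^(1.5) = 2635.06134
g₁ = m₃ / m₂^(3/2) = -5148.86850 / 2635.06134 ≈ -1.9540

-1.9540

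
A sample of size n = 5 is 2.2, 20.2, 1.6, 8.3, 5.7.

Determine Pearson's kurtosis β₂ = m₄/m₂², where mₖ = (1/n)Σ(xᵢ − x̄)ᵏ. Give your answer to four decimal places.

x̄ = 7.6000
Σ(xᵢ − x̄)² = 228.0200 ⇒ m₂ = 45.60400
Σ(xᵢ − x̄)⁴ = 27364.3154 ⇒ m₄ = 5472.86308
m₂² = 2079.72482
β₂ = m₄/m₂² = 5472.86308 / 2079.72482 ≈ 2.6315

2.6315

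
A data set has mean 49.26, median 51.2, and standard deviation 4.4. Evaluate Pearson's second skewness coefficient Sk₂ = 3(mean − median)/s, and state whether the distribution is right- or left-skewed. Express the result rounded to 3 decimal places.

Sk₂ = 3(49.26 − 51.2) / 4.4 = 3 × -1.9400 / 4.4
    = -5.8200 / 4.4 ≈ -1.323
Sk₂ < 0 ⇒ mean < median ⇒ left-skewed (negative skew).

-1.323, left-skewed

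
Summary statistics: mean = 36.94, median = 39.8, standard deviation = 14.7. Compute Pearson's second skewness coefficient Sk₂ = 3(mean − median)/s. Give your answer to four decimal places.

-0.5837

Sk₂ = 3(36.94 − 39.8) / 14.7 = 3 × -2.8600 / 14.7
    = -8.5800 / 14.7 ≈ -0.5837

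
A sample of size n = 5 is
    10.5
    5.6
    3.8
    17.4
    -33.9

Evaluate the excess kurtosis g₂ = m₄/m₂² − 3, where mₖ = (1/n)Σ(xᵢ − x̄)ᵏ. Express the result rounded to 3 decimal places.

-0.056

x̄ = 0.6800
Σ(xᵢ − x̄)² = 1605.7080 ⇒ m₂ = 321.14160
Σ(xᵢ − x̄)⁴ = 1518014.0139 ⇒ m₄ = 303602.80278
m₂² = 103131.92725
g₂ = m₄/m₂² − 3 = 2.94383 − 3 ≈ -0.056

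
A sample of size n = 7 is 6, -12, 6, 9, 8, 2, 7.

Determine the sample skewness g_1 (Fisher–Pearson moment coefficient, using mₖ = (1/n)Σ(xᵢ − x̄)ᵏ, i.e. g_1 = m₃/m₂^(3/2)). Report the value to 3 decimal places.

-1.684

x̄ = (6 - 12 + 6 + 9 + 8 + 2 + 7) / 7 = 3.7143
deviations (xᵢ − x̄): 2.2857, -15.7143, 2.2857, 5.2857, 4.2857, -1.7143, 3.2857
Σ(xᵢ − x̄)² = 317.4286 ⇒ m₂ = 317.4286/7 = 45.34694
Σ(xᵢ − x̄)³ = -3599.7551 ⇒ m₃ = -3599.7551/7 = -514.25073
m₂^(3/2) = 45.34694^(1.5) = 305.36690
g_1 = m₃ / m₂^(3/2) = -514.25073 / 305.36690 ≈ -1.684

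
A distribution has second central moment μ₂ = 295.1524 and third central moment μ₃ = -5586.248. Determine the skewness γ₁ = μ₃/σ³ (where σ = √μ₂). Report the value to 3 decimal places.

σ = √μ₂ = √295.1524 = 17.18000
σ³ = μ₂^(3/2) = 5070.71823
γ₁ = μ₃/σ³ = -5586.248 / 5070.71823 ≈ -1.102

-1.102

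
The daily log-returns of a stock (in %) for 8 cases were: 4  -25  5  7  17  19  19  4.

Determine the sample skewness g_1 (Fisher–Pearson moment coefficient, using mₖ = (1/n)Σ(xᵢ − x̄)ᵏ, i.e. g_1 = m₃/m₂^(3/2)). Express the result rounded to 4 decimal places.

x̄ = (4 - 25 + 5 + 7 + 17 + 19 + 19 + 4) / 8 = 6.2500
deviations (xᵢ − x̄): -2.2500, -31.2500, -1.2500, 0.7500, 10.7500, 12.7500, 12.7500, -2.2500
Σ(xᵢ − x̄)² = 1429.5000 ⇒ m₂ = 1429.5000/8 = 178.68750
Σ(xᵢ − x̄)³ = -25154.2500 ⇒ m₃ = -25154.2500/8 = -3144.28125
m₂^(3/2) = 178.68750^(1.5) = 2388.58807
g_1 = m₃ / m₂^(3/2) = -3144.28125 / 2388.58807 ≈ -1.3164

-1.3164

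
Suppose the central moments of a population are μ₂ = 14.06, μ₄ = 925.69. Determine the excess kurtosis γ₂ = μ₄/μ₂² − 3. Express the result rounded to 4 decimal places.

μ₂² = 14.06² = 197.68360
μ₄/μ₂² = 925.69 / 197.68360 = 4.68268
γ₂ = 4.68268 − 3 ≈ 1.6827

1.6827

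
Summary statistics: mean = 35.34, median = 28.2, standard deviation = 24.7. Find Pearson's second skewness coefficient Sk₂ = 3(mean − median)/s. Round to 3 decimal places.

0.867

Sk₂ = 3(35.34 − 28.2) / 24.7 = 3 × 7.1400 / 24.7
    = 21.4200 / 24.7 ≈ 0.867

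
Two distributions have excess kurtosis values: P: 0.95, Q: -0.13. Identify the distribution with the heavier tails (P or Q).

P

Higher excess kurtosis ⇒ heavier tails relative to the normal distribution.
0.95 vs -0.13: the larger is 0.95, so P has heavier tails. (P is leptokurtic — heavier-than-normal tails; the other is platykurtic.)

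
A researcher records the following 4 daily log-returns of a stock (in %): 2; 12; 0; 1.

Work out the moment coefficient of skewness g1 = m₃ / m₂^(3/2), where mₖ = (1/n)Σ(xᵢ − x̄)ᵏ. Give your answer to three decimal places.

x̄ = (2 + 12 + 0 + 1) / 4 = 3.7500
deviations (xᵢ − x̄): -1.7500, 8.2500, -3.7500, -2.7500
Σ(xᵢ − x̄)² = 92.7500 ⇒ m₂ = 92.7500/4 = 23.18750
Σ(xᵢ − x̄)³ = 482.6250 ⇒ m₃ = 482.6250/4 = 120.65625
m₂^(3/2) = 23.18750^(1.5) = 111.65570
g1 = m₃ / m₂^(3/2) = 120.65625 / 111.65570 ≈ 1.081

1.081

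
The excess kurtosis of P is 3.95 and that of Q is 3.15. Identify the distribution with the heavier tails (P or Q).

P

Higher excess kurtosis ⇒ heavier tails relative to the normal distribution.
3.95 vs 3.15: the larger is 3.95, so P has heavier tails.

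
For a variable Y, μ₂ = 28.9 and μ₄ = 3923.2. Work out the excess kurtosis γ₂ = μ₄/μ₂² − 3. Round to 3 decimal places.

1.697

μ₂² = 28.9² = 835.21000
μ₄/μ₂² = 3923.2 / 835.21000 = 4.69726
γ₂ = 4.69726 − 3 ≈ 1.697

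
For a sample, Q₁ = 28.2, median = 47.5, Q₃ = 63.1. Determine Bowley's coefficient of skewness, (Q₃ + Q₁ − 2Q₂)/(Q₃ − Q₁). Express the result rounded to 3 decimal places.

-0.106

numerator: Q₃ + Q₁ − 2Q₂ = 63.1 + 28.2 − 2×47.5 = -3.7000
denominator: Q₃ − Q₁ = 63.1 − 28.2 = 34.9000
Bowley skewness = -3.7000 / 34.9000 ≈ -0.106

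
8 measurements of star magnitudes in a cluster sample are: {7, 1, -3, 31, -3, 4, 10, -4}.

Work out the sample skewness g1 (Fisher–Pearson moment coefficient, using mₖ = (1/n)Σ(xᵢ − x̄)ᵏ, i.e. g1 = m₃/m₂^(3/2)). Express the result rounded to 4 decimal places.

x̄ = (7 + 1 - 3 + 31 - 3 + 4 + 10 - 4) / 8 = 5.3750
deviations (xᵢ − x̄): 1.6250, -4.3750, -8.3750, 25.6250, -8.3750, -1.3750, 4.6250, -9.3750
Σ(xᵢ − x̄)² = 929.8750 ⇒ m₂ = 929.8750/8 = 116.23438
Σ(xᵢ − x̄)³ = 14844.4688 ⇒ m₃ = 14844.4688/8 = 1855.55859
m₂^(3/2) = 116.23438^(1.5) = 1253.14659
g1 = m₃ / m₂^(3/2) = 1855.55859 / 1253.14659 ≈ 1.4807

1.4807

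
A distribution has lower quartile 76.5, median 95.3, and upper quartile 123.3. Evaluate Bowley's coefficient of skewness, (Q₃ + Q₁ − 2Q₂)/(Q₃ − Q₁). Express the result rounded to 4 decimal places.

0.1966

numerator: Q₃ + Q₁ − 2Q₂ = 123.3 + 76.5 − 2×95.3 = 9.2000
denominator: Q₃ − Q₁ = 123.3 − 76.5 = 46.8000
Bowley skewness = 9.2000 / 46.8000 ≈ 0.1966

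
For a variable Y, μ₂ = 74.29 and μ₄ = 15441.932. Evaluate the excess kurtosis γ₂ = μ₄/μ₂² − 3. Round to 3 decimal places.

-0.202

μ₂² = 74.29² = 5519.00410
μ₄/μ₂² = 15441.932 / 5519.00410 = 2.79796
γ₂ = 2.79796 − 3 ≈ -0.202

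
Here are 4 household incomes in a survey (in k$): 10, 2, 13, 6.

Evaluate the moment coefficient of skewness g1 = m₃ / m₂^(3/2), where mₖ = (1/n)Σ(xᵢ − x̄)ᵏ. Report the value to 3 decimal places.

x̄ = (10 + 2 + 13 + 6) / 4 = 7.7500
deviations (xᵢ − x̄): 2.2500, -5.7500, 5.2500, -1.7500
Σ(xᵢ − x̄)² = 68.7500 ⇒ m₂ = 68.7500/4 = 17.18750
Σ(xᵢ − x̄)³ = -39.3750 ⇒ m₃ = -39.3750/4 = -9.84375
m₂^(3/2) = 17.18750^(1.5) = 71.25561
g1 = m₃ / m₂^(3/2) = -9.84375 / 71.25561 ≈ -0.138

-0.138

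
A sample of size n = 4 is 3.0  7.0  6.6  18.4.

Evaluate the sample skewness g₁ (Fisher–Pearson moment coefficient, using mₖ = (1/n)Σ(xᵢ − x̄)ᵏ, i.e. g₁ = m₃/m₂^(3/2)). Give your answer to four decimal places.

0.8951

x̄ = (3.0 + 7.0 + 6.6 + 18.4) / 4 = 8.7500
deviations (xᵢ − x̄): -5.7500, -1.7500, -2.1500, 9.6500
Σ(xᵢ − x̄)² = 133.8700 ⇒ m₂ = 133.8700/4 = 33.46750
Σ(xᵢ − x̄)³ = 693.2250 ⇒ m₃ = 693.2250/4 = 173.30625
m₂^(3/2) = 33.46750^(1.5) = 193.61318
g₁ = m₃ / m₂^(3/2) = 173.30625 / 193.61318 ≈ 0.8951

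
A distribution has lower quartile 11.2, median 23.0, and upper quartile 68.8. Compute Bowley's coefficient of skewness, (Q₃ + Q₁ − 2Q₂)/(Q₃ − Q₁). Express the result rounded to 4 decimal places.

numerator: Q₃ + Q₁ − 2Q₂ = 68.8 + 11.2 − 2×23.0 = 34.0000
denominator: Q₃ − Q₁ = 68.8 − 11.2 = 57.6000
Bowley skewness = 34.0000 / 57.6000 ≈ 0.5903

0.5903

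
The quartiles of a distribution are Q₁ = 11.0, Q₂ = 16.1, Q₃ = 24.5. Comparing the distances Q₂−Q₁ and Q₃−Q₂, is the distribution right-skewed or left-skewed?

Q₂ − Q₁ = 5.1;  Q₃ − Q₂ = 8.4
Q₃ − Q₂ > Q₂ − Q₁ ⇒ the upper half is more spread out ⇒ right-skewed.

right-skewed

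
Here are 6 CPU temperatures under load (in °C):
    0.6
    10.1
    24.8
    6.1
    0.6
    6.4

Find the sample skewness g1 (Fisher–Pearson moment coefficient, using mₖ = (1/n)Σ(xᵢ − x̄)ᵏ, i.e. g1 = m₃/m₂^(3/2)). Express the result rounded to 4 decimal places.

x̄ = (0.6 + 10.1 + 24.8 + 6.1 + 0.6 + 6.4) / 6 = 8.1000
deviations (xᵢ − x̄): -7.5000, 2.0000, 16.7000, -2.0000, -7.5000, -1.7000
Σ(xᵢ − x̄)² = 402.2800 ⇒ m₂ = 402.2800/6 = 67.04667
Σ(xᵢ − x̄)³ = 3808.8000 ⇒ m₃ = 3808.8000/6 = 634.80000
m₂^(3/2) = 67.04667^(1.5) = 548.99171
g1 = m₃ / m₂^(3/2) = 634.80000 / 548.99171 ≈ 1.1563

1.1563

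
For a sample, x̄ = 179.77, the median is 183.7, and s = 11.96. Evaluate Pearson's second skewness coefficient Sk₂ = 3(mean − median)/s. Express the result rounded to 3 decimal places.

Sk₂ = 3(179.77 − 183.7) / 11.96 = 3 × -3.9300 / 11.96
    = -11.7900 / 11.96 ≈ -0.986

-0.986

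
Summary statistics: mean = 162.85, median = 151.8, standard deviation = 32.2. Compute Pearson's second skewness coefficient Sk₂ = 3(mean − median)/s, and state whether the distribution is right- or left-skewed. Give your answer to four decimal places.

Sk₂ = 3(162.85 − 151.8) / 32.2 = 3 × 11.0500 / 32.2
    = 33.1500 / 32.2 ≈ 1.0295
Sk₂ > 0 ⇒ mean > median ⇒ right-skewed (positive skew).

1.0295, right-skewed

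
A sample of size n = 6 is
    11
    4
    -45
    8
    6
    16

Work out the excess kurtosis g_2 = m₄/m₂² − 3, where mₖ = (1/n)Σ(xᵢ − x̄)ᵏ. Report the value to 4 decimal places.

0.9617

x̄ = 0.0000
Σ(xᵢ − x̄)² = 2518.0000 ⇒ m₂ = 419.66667
Σ(xᵢ − x̄)⁴ = 4186450.0000 ⇒ m₄ = 697741.66667
m₂² = 176120.11111
g_2 = m₄/m₂² − 3 = 3.96174 − 3 ≈ 0.9617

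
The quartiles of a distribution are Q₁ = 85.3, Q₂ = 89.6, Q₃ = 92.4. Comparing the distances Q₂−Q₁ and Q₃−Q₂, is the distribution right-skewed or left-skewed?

left-skewed

Q₂ − Q₁ = 4.3;  Q₃ − Q₂ = 2.8
Q₂ − Q₁ > Q₃ − Q₂ ⇒ the lower half is more spread out ⇒ left-skewed.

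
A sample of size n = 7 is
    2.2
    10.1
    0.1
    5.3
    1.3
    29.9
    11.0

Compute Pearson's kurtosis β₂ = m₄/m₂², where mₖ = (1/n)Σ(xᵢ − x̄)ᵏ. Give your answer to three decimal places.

3.722

x̄ = 8.5571
Σ(xᵢ − x̄)² = 639.0771 ⇒ m₂ = 91.29673
Σ(xᵢ − x̄)⁴ = 217172.5977 ⇒ m₄ = 31024.65681
m₂² = 8335.09377
β₂ = m₄/m₂² = 31024.65681 / 8335.09377 ≈ 3.722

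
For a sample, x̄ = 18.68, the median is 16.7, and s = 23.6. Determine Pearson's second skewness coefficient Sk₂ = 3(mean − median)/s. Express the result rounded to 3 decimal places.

Sk₂ = 3(18.68 − 16.7) / 23.6 = 3 × 1.9800 / 23.6
    = 5.9400 / 23.6 ≈ 0.252

0.252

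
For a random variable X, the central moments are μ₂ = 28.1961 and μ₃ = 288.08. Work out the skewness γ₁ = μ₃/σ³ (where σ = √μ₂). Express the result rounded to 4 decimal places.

σ = √μ₂ = √28.1961 = 5.31000
σ³ = μ₂^(3/2) = 149.72129
γ₁ = μ₃/σ³ = 288.08 / 149.72129 ≈ 1.9241

1.9241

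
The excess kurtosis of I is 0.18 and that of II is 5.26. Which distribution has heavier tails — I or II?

II

Higher excess kurtosis ⇒ heavier tails relative to the normal distribution.
0.18 vs 5.26: the larger is 5.26, so II has heavier tails.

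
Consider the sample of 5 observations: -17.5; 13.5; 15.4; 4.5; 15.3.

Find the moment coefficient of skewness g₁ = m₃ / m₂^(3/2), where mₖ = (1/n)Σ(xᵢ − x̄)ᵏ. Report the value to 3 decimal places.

-1.167

x̄ = (-17.5 + 13.5 + 15.4 + 4.5 + 15.3) / 5 = 6.2400
deviations (xᵢ − x̄): -23.7400, 7.2600, 9.1600, -1.7400, 9.0600
Σ(xᵢ − x̄)² = 785.3120 ⇒ m₂ = 785.3120/5 = 157.06240
Σ(xᵢ − x̄)³ = -11489.9278 ⇒ m₃ = -11489.9278/5 = -2297.98555
m₂^(3/2) = 157.06240^(1.5) = 1968.37728
g₁ = m₃ / m₂^(3/2) = -2297.98555 / 1968.37728 ≈ -1.167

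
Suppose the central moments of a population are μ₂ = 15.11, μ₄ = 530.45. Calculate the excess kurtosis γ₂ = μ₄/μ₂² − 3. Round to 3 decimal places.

-0.677

μ₂² = 15.11² = 228.31210
μ₄/μ₂² = 530.45 / 228.31210 = 2.32335
γ₂ = 2.32335 − 3 ≈ -0.677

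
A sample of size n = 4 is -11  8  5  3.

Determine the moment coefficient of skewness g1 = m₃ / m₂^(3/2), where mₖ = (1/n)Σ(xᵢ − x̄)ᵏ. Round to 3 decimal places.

-0.949

x̄ = (-11 + 8 + 5 + 3) / 4 = 1.2500
deviations (xᵢ − x̄): -12.2500, 6.7500, 3.7500, 1.7500
Σ(xᵢ − x̄)² = 212.7500 ⇒ m₂ = 212.7500/4 = 53.18750
Σ(xᵢ − x̄)³ = -1472.6250 ⇒ m₃ = -1472.6250/4 = -368.15625
m₂^(3/2) = 53.18750^(1.5) = 387.89516
g1 = m₃ / m₂^(3/2) = -368.15625 / 387.89516 ≈ -0.949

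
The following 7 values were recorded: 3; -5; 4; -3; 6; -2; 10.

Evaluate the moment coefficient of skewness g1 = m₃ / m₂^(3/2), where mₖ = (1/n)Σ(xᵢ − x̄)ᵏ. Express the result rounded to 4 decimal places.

x̄ = (3 - 5 + 4 - 3 + 6 - 2 + 10) / 7 = 1.8571
deviations (xᵢ − x̄): 1.1429, -6.8571, 2.1429, -4.8571, 4.1429, -3.8571, 8.1429
Σ(xᵢ − x̄)² = 174.8571 ⇒ m₂ = 174.8571/7 = 24.97959
Σ(xᵢ − x̄)³ = 127.9592 ⇒ m₃ = 127.9592/7 = 18.27988
m₂^(3/2) = 24.97959^(1.5) = 124.84697
g1 = m₃ / m₂^(3/2) = 18.27988 / 124.84697 ≈ 0.1464

0.1464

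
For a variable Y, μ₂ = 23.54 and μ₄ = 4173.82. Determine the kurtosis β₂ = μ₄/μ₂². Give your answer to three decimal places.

7.532

μ₂² = 23.54² = 554.13160
μ₄/μ₂² = 4173.82 / 554.13160 = 7.53218
β₂ ≈ 7.532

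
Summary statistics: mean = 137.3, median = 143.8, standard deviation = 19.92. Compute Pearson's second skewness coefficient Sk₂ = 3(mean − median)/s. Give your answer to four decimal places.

-0.9789

Sk₂ = 3(137.3 − 143.8) / 19.92 = 3 × -6.5000 / 19.92
    = -19.5000 / 19.92 ≈ -0.9789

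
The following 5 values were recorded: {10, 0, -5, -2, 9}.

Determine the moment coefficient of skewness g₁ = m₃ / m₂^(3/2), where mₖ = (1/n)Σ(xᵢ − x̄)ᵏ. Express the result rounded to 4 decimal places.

x̄ = (10 + 0 - 5 - 2 + 9) / 5 = 2.4000
deviations (xᵢ − x̄): 7.6000, -2.4000, -7.4000, -4.4000, 6.6000
Σ(xᵢ − x̄)² = 181.2000 ⇒ m₂ = 181.2000/5 = 36.24000
Σ(xᵢ − x̄)³ = 222.2400 ⇒ m₃ = 222.2400/5 = 44.44800
m₂^(3/2) = 36.24000^(1.5) = 218.16360
g₁ = m₃ / m₂^(3/2) = 44.44800 / 218.16360 ≈ 0.2037

0.2037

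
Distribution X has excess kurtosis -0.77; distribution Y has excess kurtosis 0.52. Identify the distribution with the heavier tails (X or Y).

Y

Higher excess kurtosis ⇒ heavier tails relative to the normal distribution.
-0.77 vs 0.52: the larger is 0.52, so Y has heavier tails. (Y is leptokurtic — heavier-than-normal tails; the other is platykurtic.)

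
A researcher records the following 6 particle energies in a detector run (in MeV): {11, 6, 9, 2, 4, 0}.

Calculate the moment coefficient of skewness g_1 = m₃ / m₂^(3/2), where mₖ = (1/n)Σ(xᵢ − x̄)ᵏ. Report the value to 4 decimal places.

0.1214

x̄ = (11 + 6 + 9 + 2 + 4 + 0) / 6 = 5.3333
deviations (xᵢ − x̄): 5.6667, 0.6667, 3.6667, -3.3333, -1.3333, -5.3333
Σ(xᵢ − x̄)² = 87.3333 ⇒ m₂ = 87.3333/6 = 14.55556
Σ(xᵢ − x̄)³ = 40.4444 ⇒ m₃ = 40.4444/6 = 6.74074
m₂^(3/2) = 14.55556^(1.5) = 55.53198
g_1 = m₃ / m₂^(3/2) = 6.74074 / 55.53198 ≈ 0.1214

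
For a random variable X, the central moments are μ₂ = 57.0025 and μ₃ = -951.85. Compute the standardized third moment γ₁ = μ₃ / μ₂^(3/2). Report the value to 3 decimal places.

-2.212

σ = √μ₂ = √57.0025 = 7.55000
σ³ = μ₂^(3/2) = 430.36887
γ₁ = μ₃/σ³ = -951.85 / 430.36887 ≈ -2.212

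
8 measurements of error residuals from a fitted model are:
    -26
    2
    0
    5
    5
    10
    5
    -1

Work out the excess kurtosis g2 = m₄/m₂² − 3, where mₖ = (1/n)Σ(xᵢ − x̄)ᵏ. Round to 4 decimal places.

2.1191

x̄ = 0.0000
Σ(xᵢ − x̄)² = 856.0000 ⇒ m₂ = 107.00000
Σ(xᵢ − x̄)⁴ = 468868.0000 ⇒ m₄ = 58608.50000
m₂² = 11449.00000
g2 = m₄/m₂² − 3 = 5.11909 − 3 ≈ 2.1191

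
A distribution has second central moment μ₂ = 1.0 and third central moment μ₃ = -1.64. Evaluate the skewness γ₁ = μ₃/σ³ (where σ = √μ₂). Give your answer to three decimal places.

σ = √μ₂ = √1.0 = 1.00000
σ³ = μ₂^(3/2) = 1.00000
γ₁ = μ₃/σ³ = -1.64 / 1.00000 ≈ -1.640

-1.640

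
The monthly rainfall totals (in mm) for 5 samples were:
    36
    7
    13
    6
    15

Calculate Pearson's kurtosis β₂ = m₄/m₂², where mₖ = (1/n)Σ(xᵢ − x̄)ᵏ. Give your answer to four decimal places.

2.7783

x̄ = 15.4000
Σ(xᵢ − x̄)² = 589.2000 ⇒ m₂ = 117.84000
Σ(xᵢ − x̄)⁴ = 192900.8160 ⇒ m₄ = 38580.16320
m₂² = 13886.26560
β₂ = m₄/m₂² = 38580.16320 / 13886.26560 ≈ 2.7783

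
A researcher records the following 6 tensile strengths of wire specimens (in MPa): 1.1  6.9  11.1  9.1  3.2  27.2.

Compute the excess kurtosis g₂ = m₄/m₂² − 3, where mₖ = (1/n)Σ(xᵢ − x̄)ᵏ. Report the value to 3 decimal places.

x̄ = 9.7667
Σ(xᵢ − x̄)² = 432.5933 ⇒ m₂ = 72.09889
Σ(xᵢ − x̄)⁴ = 99940.0409 ⇒ m₄ = 16656.67349
m₂² = 5198.24978
g₂ = m₄/m₂² − 3 = 3.20428 − 3 ≈ 0.204

0.204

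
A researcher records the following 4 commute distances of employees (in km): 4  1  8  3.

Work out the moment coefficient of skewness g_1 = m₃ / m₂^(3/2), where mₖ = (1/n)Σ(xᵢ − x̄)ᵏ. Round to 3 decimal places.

0.543

x̄ = (4 + 1 + 8 + 3) / 4 = 4.0000
deviations (xᵢ − x̄): 0.0000, -3.0000, 4.0000, -1.0000
Σ(xᵢ − x̄)² = 26.0000 ⇒ m₂ = 26.0000/4 = 6.50000
Σ(xᵢ − x̄)³ = 36.0000 ⇒ m₃ = 36.0000/4 = 9.00000
m₂^(3/2) = 6.50000^(1.5) = 16.57181
g_1 = m₃ / m₂^(3/2) = 9.00000 / 16.57181 ≈ 0.543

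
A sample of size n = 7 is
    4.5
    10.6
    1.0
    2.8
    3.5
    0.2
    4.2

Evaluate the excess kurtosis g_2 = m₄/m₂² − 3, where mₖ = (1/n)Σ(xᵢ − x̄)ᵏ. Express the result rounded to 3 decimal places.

0.465

x̄ = 3.8286
Σ(xᵢ − x̄)² = 68.7743 ⇒ m₂ = 9.82490
Σ(xᵢ − x̄)⁴ = 2341.1522 ⇒ m₄ = 334.45031
m₂² = 96.52862
g_2 = m₄/m₂² − 3 = 3.46478 − 3 ≈ 0.465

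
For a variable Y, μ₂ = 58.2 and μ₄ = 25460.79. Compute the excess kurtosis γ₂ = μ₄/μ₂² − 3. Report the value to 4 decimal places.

4.5167

μ₂² = 58.2² = 3387.24000
μ₄/μ₂² = 25460.79 / 3387.24000 = 7.51668
γ₂ = 7.51668 − 3 ≈ 4.5167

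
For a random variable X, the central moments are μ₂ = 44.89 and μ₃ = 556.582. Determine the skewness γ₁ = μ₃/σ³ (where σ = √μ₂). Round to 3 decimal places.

1.851

σ = √μ₂ = √44.89 = 6.70000
σ³ = μ₂^(3/2) = 300.76300
γ₁ = μ₃/σ³ = 556.582 / 300.76300 ≈ 1.851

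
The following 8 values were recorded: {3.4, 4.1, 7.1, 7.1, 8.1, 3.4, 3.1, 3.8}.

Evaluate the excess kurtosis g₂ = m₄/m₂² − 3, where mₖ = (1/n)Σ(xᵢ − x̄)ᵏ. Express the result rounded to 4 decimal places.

x̄ = 5.0125
Σ(xᵢ − x̄)² = 29.4088 ⇒ m₂ = 3.67609
Σ(xᵢ − x̄)⁴ = 158.6046 ⇒ m₄ = 19.82558
m₂² = 13.51367
g₂ = m₄/m₂² − 3 = 1.46708 − 3 ≈ -1.5329

-1.5329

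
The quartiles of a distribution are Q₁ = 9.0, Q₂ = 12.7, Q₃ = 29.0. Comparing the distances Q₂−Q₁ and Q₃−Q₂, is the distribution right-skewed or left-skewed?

Q₂ − Q₁ = 3.7;  Q₃ − Q₂ = 16.3
Q₃ − Q₂ > Q₂ − Q₁ ⇒ the upper half is more spread out ⇒ right-skewed.

right-skewed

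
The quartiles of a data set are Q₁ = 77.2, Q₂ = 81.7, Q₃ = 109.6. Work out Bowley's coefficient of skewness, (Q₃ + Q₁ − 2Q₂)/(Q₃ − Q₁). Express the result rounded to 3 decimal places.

numerator: Q₃ + Q₁ − 2Q₂ = 109.6 + 77.2 − 2×81.7 = 23.4000
denominator: Q₃ − Q₁ = 109.6 − 77.2 = 32.4000
Bowley skewness = 23.4000 / 32.4000 ≈ 0.722

0.722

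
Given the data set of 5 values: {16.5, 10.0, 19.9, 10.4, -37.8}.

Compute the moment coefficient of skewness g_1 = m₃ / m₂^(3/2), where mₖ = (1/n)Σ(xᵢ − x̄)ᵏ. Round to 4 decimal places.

-1.3825

x̄ = (16.5 + 10.0 + 19.9 + 10.4 - 37.8) / 5 = 3.8000
deviations (xᵢ − x̄): 12.7000, 6.2000, 16.1000, 6.6000, -41.6000
Σ(xᵢ − x̄)² = 2233.0600 ⇒ m₂ = 2233.0600/5 = 446.61200
Σ(xᵢ − x̄)³ = -65243.8080 ⇒ m₃ = -65243.8080/5 = -13048.76160
m₂^(3/2) = 446.61200^(1.5) = 9438.33922
g_1 = m₃ / m₂^(3/2) = -13048.76160 / 9438.33922 ≈ -1.3825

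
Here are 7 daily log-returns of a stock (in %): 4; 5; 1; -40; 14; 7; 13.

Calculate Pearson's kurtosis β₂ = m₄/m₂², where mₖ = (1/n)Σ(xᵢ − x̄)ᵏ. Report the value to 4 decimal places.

x̄ = 0.5714
Σ(xᵢ − x̄)² = 2053.7143 ⇒ m₂ = 293.38776
Σ(xᵢ − x̄)⁴ = 2768059.5569 ⇒ m₄ = 395437.07955
m₂² = 86076.37484
β₂ = m₄/m₂² = 395437.07955 / 86076.37484 ≈ 4.5940

4.5940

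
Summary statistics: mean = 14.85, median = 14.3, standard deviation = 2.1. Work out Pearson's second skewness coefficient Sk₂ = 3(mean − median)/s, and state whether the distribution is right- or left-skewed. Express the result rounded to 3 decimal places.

0.786, right-skewed

Sk₂ = 3(14.85 − 14.3) / 2.1 = 3 × 0.5500 / 2.1
    = 1.6500 / 2.1 ≈ 0.786
Sk₂ > 0 ⇒ mean > median ⇒ right-skewed (positive skew).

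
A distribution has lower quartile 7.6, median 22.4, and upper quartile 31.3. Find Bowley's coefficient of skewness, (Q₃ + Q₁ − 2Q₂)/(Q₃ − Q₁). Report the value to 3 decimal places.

numerator: Q₃ + Q₁ − 2Q₂ = 31.3 + 7.6 − 2×22.4 = -5.9000
denominator: Q₃ − Q₁ = 31.3 − 7.6 = 23.7000
Bowley skewness = -5.9000 / 23.7000 ≈ -0.249

-0.249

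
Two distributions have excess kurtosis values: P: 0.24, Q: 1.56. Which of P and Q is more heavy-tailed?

Q

Higher excess kurtosis ⇒ heavier tails relative to the normal distribution.
0.24 vs 1.56: the larger is 1.56, so Q has heavier tails.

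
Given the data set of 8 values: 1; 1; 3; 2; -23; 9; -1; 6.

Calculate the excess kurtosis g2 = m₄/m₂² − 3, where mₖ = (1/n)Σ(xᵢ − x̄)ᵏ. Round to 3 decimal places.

2.062

x̄ = -0.2500
Σ(xᵢ − x̄)² = 661.5000 ⇒ m₂ = 82.68750
Σ(xᵢ − x̄)⁴ = 276860.1563 ⇒ m₄ = 34607.51953
m₂² = 6837.22266
g2 = m₄/m₂² − 3 = 5.06163 − 3 ≈ 2.062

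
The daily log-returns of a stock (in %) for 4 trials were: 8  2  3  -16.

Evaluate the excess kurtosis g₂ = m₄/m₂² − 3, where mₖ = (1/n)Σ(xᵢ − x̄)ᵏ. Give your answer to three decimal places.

-0.799

x̄ = -0.7500
Σ(xᵢ − x̄)² = 330.7500 ⇒ m₂ = 82.68750
Σ(xᵢ − x̄)⁴ = 60202.0781 ⇒ m₄ = 15050.51953
m₂² = 6837.22266
g₂ = m₄/m₂² − 3 = 2.20126 − 3 ≈ -0.799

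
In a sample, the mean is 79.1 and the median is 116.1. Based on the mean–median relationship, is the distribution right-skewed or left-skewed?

mean − median = 79.1 − 116.1 = -37.0
mean < median ⇒ the longer tail is on the left ⇒ left-skewed (negatively skewed).

left-skewed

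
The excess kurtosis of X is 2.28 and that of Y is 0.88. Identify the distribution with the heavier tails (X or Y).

X

Higher excess kurtosis ⇒ heavier tails relative to the normal distribution.
2.28 vs 0.88: the larger is 2.28, so X has heavier tails.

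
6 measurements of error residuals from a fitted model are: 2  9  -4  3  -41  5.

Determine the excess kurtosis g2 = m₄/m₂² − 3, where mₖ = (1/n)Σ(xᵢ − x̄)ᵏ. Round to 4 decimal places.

x̄ = -4.3333
Σ(xᵢ − x̄)² = 1703.3333 ⇒ m₂ = 283.88889
Σ(xᵢ − x̄)⁴ = 1851225.1111 ⇒ m₄ = 308537.51852
m₂² = 80592.90123
g2 = m₄/m₂² − 3 = 3.82835 − 3 ≈ 0.8283

0.8283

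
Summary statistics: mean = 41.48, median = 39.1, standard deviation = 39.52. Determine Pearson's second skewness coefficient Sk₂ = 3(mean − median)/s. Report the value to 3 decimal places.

0.181

Sk₂ = 3(41.48 − 39.1) / 39.52 = 3 × 2.3800 / 39.52
    = 7.1400 / 39.52 ≈ 0.181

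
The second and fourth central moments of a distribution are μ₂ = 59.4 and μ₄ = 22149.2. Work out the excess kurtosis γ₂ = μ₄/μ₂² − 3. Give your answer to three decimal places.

μ₂² = 59.4² = 3528.36000
μ₄/μ₂² = 22149.2 / 3528.36000 = 6.27748
γ₂ = 6.27748 − 3 ≈ 3.277

3.277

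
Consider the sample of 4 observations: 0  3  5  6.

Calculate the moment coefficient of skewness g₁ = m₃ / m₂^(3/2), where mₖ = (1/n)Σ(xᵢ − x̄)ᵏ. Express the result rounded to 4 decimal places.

x̄ = (0 + 3 + 5 + 6) / 4 = 3.5000
deviations (xᵢ − x̄): -3.5000, -0.5000, 1.5000, 2.5000
Σ(xᵢ − x̄)² = 21.0000 ⇒ m₂ = 21.0000/4 = 5.25000
Σ(xᵢ − x̄)³ = -24.0000 ⇒ m₃ = -24.0000/4 = -6.00000
m₂^(3/2) = 5.25000^(1.5) = 12.02926
g₁ = m₃ / m₂^(3/2) = -6.00000 / 12.02926 ≈ -0.4988

-0.4988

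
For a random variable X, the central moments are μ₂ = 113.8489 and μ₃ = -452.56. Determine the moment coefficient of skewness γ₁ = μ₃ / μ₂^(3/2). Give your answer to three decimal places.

-0.373

σ = √μ₂ = √113.8489 = 10.67000
σ³ = μ₂^(3/2) = 1214.76776
γ₁ = μ₃/σ³ = -452.56 / 1214.76776 ≈ -0.373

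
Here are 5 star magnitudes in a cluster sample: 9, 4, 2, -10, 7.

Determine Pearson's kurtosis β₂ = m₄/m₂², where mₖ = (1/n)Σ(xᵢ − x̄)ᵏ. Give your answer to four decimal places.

2.6563

x̄ = 2.4000
Σ(xᵢ − x̄)² = 221.2000 ⇒ m₂ = 44.24000
Σ(xᵢ − x̄)⁴ = 25993.9360 ⇒ m₄ = 5198.78720
m₂² = 1957.17760
β₂ = m₄/m₂² = 5198.78720 / 1957.17760 ≈ 2.6563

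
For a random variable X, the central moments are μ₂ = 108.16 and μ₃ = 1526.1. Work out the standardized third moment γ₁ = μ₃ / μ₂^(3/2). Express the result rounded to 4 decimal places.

σ = √μ₂ = √108.16 = 10.40000
σ³ = μ₂^(3/2) = 1124.86400
γ₁ = μ₃/σ³ = 1526.1 / 1124.86400 ≈ 1.3567

1.3567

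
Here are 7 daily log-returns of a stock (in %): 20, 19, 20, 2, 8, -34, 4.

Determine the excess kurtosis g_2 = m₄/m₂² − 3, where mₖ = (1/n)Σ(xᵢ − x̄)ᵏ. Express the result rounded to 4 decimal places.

x̄ = 5.5714
Σ(xᵢ − x̄)² = 2183.7143 ⇒ m₂ = 311.95918
Σ(xᵢ − x̄)⁴ = 2571438.5364 ⇒ m₄ = 367348.36235
m₂² = 97318.53228
g_2 = m₄/m₂² − 3 = 3.77470 − 3 ≈ 0.7747

0.7747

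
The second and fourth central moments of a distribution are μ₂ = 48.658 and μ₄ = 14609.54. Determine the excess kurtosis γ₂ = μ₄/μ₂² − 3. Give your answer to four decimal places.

3.1706

μ₂² = 48.658² = 2367.60096
μ₄/μ₂² = 14609.54 / 2367.60096 = 6.17061
γ₂ = 6.17061 − 3 ≈ 3.1706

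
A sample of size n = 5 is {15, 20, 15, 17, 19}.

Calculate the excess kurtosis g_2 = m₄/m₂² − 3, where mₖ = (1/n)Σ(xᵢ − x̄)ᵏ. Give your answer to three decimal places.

x̄ = 17.2000
Σ(xᵢ − x̄)² = 20.8000 ⇒ m₂ = 4.16000
Σ(xᵢ − x̄)⁴ = 118.8160 ⇒ m₄ = 23.76320
m₂² = 17.30560
g_2 = m₄/m₂² − 3 = 1.37315 − 3 ≈ -1.627

-1.627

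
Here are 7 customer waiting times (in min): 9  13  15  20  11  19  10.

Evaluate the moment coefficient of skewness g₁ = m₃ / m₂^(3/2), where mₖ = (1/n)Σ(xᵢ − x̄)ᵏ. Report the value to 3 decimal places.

0.383

x̄ = (9 + 13 + 15 + 20 + 11 + 19 + 10) / 7 = 13.8571
deviations (xᵢ − x̄): -4.8571, -0.8571, 1.1429, 6.1429, -2.8571, 5.1429, -3.8571
Σ(xᵢ − x̄)² = 112.8571 ⇒ m₂ = 112.8571/7 = 16.12245
Σ(xᵢ − x̄)³ = 173.3878 ⇒ m₃ = 173.3878/7 = 24.76968
m₂^(3/2) = 16.12245^(1.5) = 64.73610
g₁ = m₃ / m₂^(3/2) = 24.76968 / 64.73610 ≈ 0.383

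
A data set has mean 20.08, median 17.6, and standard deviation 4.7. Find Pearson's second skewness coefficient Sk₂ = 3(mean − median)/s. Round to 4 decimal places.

1.5830

Sk₂ = 3(20.08 − 17.6) / 4.7 = 3 × 2.4800 / 4.7
    = 7.4400 / 4.7 ≈ 1.5830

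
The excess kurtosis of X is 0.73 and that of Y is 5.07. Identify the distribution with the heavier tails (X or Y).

Y

Higher excess kurtosis ⇒ heavier tails relative to the normal distribution.
0.73 vs 5.07: the larger is 5.07, so Y has heavier tails.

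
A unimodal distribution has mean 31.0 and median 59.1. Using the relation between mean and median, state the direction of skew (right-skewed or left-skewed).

mean − median = 31.0 − 59.1 = -28.1
mean < median ⇒ the longer tail is on the left ⇒ left-skewed (negatively skewed).

left-skewed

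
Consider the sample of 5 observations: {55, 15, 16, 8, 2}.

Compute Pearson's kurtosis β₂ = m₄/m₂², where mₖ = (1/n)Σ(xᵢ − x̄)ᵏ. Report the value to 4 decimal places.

2.9147

x̄ = 19.2000
Σ(xᵢ − x̄)² = 1730.8000 ⇒ m₂ = 346.16000
Σ(xᵢ − x̄)⁴ = 1746273.6160 ⇒ m₄ = 349254.72320
m₂² = 119826.74560
β₂ = m₄/m₂² = 349254.72320 / 119826.74560 ≈ 2.9147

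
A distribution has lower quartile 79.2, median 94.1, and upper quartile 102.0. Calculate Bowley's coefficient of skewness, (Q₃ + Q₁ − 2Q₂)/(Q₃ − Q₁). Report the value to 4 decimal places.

-0.3070

numerator: Q₃ + Q₁ − 2Q₂ = 102.0 + 79.2 − 2×94.1 = -7.0000
denominator: Q₃ − Q₁ = 102.0 − 79.2 = 22.8000
Bowley skewness = -7.0000 / 22.8000 ≈ -0.3070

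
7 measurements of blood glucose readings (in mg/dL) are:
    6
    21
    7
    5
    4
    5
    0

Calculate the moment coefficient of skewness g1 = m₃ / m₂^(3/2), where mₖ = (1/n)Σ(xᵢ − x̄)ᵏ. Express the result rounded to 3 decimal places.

x̄ = (6 + 21 + 7 + 5 + 4 + 5 + 0) / 7 = 6.8571
deviations (xᵢ − x̄): -0.8571, 14.1429, 0.1429, -1.8571, -2.8571, -1.8571, -6.8571
Σ(xᵢ − x̄)² = 262.8571 ⇒ m₂ = 262.8571/7 = 37.55102
Σ(xᵢ − x̄)³ = 2469.6735 ⇒ m₃ = 2469.6735/7 = 352.81050
m₂^(3/2) = 37.55102^(1.5) = 230.10848
g1 = m₃ / m₂^(3/2) = 352.81050 / 230.10848 ≈ 1.533

1.533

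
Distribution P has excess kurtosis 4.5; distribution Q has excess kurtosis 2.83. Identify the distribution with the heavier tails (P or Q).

P

Higher excess kurtosis ⇒ heavier tails relative to the normal distribution.
4.5 vs 2.83: the larger is 4.5, so P has heavier tails.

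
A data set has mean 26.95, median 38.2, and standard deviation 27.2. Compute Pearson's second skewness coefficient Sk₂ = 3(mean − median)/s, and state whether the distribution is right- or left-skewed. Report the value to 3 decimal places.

Sk₂ = 3(26.95 − 38.2) / 27.2 = 3 × -11.2500 / 27.2
    = -33.7500 / 27.2 ≈ -1.241
Sk₂ < 0 ⇒ mean < median ⇒ left-skewed (negative skew).

-1.241, left-skewed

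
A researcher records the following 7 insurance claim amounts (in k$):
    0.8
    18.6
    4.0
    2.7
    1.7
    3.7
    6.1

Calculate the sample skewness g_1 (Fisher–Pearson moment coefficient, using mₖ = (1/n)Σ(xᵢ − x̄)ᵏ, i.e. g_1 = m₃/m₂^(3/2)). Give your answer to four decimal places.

x̄ = (0.8 + 18.6 + 4.0 + 2.7 + 1.7 + 3.7 + 6.1) / 7 = 5.3714
deviations (xᵢ − x̄): -4.5714, 13.2286, -1.3714, -2.6714, -3.6714, -1.6714, 0.7286
Σ(xᵢ − x̄)² = 221.7143 ⇒ m₂ = 221.7143/7 = 31.67347
Σ(xᵢ − x̄)³ = 2143.9862 ⇒ m₃ = 2143.9862/7 = 306.28375
m₂^(3/2) = 31.67347^(1.5) = 178.25571
g_1 = m₃ / m₂^(3/2) = 306.28375 / 178.25571 ≈ 1.7182

1.7182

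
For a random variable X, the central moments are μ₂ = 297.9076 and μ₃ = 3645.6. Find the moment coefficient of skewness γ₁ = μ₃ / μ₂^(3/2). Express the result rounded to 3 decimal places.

0.709

σ = √μ₂ = √297.9076 = 17.26000
σ³ = μ₂^(3/2) = 5141.88518
γ₁ = μ₃/σ³ = 3645.6 / 5141.88518 ≈ 0.709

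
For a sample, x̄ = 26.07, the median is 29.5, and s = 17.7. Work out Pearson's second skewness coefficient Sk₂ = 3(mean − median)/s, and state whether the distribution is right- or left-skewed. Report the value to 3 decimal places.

-0.581, left-skewed

Sk₂ = 3(26.07 − 29.5) / 17.7 = 3 × -3.4300 / 17.7
    = -10.2900 / 17.7 ≈ -0.581
Sk₂ < 0 ⇒ mean < median ⇒ left-skewed (negative skew).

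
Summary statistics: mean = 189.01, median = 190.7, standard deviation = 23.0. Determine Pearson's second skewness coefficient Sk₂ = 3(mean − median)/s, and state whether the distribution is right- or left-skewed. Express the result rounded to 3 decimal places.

-0.220, left-skewed

Sk₂ = 3(189.01 − 190.7) / 23.0 = 3 × -1.6900 / 23.0
    = -5.0700 / 23.0 ≈ -0.220
Sk₂ < 0 ⇒ mean < median ⇒ left-skewed (negative skew).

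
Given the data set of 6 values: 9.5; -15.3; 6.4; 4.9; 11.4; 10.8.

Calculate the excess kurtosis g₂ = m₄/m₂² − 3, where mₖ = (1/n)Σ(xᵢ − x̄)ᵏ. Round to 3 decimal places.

x̄ = 4.6167
Σ(xᵢ − x̄)² = 508.0283 ⇒ m₂ = 84.67139
Σ(xᵢ − x̄)⁴ = 161507.8125 ⇒ m₄ = 26917.96876
m₂² = 7169.24410
g₂ = m₄/m₂² − 3 = 3.75465 − 3 ≈ 0.755

0.755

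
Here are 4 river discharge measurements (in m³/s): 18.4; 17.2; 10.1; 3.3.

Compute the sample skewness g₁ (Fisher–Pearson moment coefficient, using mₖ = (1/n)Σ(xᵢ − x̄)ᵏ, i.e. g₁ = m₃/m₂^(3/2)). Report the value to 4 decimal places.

x̄ = (18.4 + 17.2 + 10.1 + 3.3) / 4 = 12.2500
deviations (xᵢ − x̄): 6.1500, 4.9500, -2.1500, -8.9500
Σ(xᵢ − x̄)² = 147.0500 ⇒ m₂ = 147.0500/4 = 36.76250
Σ(xᵢ − x̄)³ = -372.9600 ⇒ m₃ = -372.9600/4 = -93.24000
m₂^(3/2) = 36.76250^(1.5) = 222.89871
g₁ = m₃ / m₂^(3/2) = -93.24000 / 222.89871 ≈ -0.4183

-0.4183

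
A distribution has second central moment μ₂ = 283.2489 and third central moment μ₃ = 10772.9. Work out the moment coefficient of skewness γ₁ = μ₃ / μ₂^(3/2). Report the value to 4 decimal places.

2.2599

σ = √μ₂ = √283.2489 = 16.83000
σ³ = μ₂^(3/2) = 4767.07899
γ₁ = μ₃/σ³ = 10772.9 / 4767.07899 ≈ 2.2599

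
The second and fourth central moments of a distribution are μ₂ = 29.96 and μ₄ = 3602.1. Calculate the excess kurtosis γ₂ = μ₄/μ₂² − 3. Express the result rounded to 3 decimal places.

μ₂² = 29.96² = 897.60160
μ₄/μ₂² = 3602.1 / 897.60160 = 4.01303
γ₂ = 4.01303 − 3 ≈ 1.013

1.013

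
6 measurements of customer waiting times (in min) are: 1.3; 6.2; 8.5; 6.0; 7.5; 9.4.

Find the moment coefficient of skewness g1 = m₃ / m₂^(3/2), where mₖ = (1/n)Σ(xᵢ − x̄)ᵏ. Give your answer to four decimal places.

x̄ = (1.3 + 6.2 + 8.5 + 6.0 + 7.5 + 9.4) / 6 = 6.4833
deviations (xᵢ − x̄): -5.1833, -0.2833, 2.0167, -0.4833, 1.0167, 2.9167
Σ(xᵢ − x̄)² = 40.7883 ⇒ m₂ = 40.7883/6 = 6.79806
Σ(xᵢ − x̄)³ = -105.3316 ⇒ m₃ = -105.3316/6 = -17.55526
m₂^(3/2) = 6.79806^(1.5) = 17.72463
g1 = m₃ / m₂^(3/2) = -17.55526 / 17.72463 ≈ -0.9904

-0.9904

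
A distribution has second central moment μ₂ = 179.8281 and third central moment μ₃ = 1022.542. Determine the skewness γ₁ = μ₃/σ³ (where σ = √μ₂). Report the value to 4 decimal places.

σ = √μ₂ = √179.8281 = 13.41000
σ³ = μ₂^(3/2) = 2411.49482
γ₁ = μ₃/σ³ = 1022.542 / 2411.49482 ≈ 0.4240

0.4240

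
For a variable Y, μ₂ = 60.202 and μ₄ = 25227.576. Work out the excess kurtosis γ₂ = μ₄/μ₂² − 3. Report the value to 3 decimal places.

3.961

μ₂² = 60.202² = 3624.28080
μ₄/μ₂² = 25227.576 / 3624.28080 = 6.96071
γ₂ = 6.96071 − 3 ≈ 3.961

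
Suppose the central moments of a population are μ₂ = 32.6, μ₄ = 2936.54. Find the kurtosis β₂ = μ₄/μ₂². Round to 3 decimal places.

μ₂² = 32.6² = 1062.76000
μ₄/μ₂² = 2936.54 / 1062.76000 = 2.76313
β₂ ≈ 2.763

2.763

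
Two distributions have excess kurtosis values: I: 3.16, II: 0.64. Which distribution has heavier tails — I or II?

Higher excess kurtosis ⇒ heavier tails relative to the normal distribution.
3.16 vs 0.64: the larger is 3.16, so I has heavier tails.

I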